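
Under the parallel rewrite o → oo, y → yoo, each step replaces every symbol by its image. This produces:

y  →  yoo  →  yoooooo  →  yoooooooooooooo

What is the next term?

yoooooooooooooooooooooooooooooo

Replace each of the 15 characters of yoooooooooooooo in place — yoo oo oo oo oo oo oo oo oo oo oo oo oo oo oo — and concatenate.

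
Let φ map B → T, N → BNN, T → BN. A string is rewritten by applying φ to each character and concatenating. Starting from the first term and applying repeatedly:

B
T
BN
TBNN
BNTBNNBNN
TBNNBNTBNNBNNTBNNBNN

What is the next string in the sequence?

BNTBNNBNNTBNNBNTBNNBNNTBNNBNNBNTBNNBNNTBNNBNN

φ(TBNNBNTBNNBNNTBNNBNN) expands symbol-by-symbol to BN T BNN BNN T BNN BN T BNN BNN T BNN BNN BN T BNN BNN T BNN BNN; joining the 20 pieces gives the next term.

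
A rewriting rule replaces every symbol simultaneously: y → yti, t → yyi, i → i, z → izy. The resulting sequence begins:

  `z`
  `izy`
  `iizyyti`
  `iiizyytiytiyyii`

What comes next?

iiiizyytiytiyyiiytiyyiiytiytiii

Replace each of the 15 characters of iiizyytiytiyyii in place — i i i izy yti yti yyi i yti yyi i yti yti i i — and concatenate.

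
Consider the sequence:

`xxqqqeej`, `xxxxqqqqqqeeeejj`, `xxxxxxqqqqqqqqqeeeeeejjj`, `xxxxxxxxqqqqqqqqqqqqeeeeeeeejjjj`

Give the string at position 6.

xxxxxxxxxxxxqqqqqqqqqqqqqqqqqqeeeeeeeeeeeejjjjjj

Term n consists of 2n x's, followed by 3n q's, followed by 2n e's, followed by n j's (n = 1, 2, …).
At n = 6 the blocks have lengths 12, 18, 12, 6.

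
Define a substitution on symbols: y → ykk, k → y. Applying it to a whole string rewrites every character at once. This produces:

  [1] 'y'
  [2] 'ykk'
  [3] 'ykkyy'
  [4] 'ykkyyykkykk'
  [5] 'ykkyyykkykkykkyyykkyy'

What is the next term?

Rewriting the 21 symbols of ykkyyykkykkykkyyykkyy one by one yields ykk y y ykk ykk ykk y y ykk y y ykk y y ykk ykk ykk y y ykk ykk; concatenated:

ykkyyykkykkykkyyykkyyykkyyykkykkykkyyykkykk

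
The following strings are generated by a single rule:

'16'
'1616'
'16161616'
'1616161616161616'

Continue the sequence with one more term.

16161616161616161616161616161616

Each string is two copies of the previous one concatenated.
One more doubling of 1616161616161616 gives the answer.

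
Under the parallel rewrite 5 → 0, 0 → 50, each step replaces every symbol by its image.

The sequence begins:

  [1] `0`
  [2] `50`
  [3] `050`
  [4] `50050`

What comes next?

Rewriting each symbol of 50050: 5→0, 0→50, 0→50, 5→0, 0→50, which concatenates to 0 50 50 0 50.

05050050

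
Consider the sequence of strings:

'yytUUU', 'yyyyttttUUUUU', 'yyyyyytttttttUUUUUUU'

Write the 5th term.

yyyyyyyyyytttttttttttttUUUUUUUUUUU

Each string has the form y^{2n} t^{3n-2} U^{2n+1} (n = 1, 2, …).
For term 5, n = 5, so the run lengths are 10, 13, 11.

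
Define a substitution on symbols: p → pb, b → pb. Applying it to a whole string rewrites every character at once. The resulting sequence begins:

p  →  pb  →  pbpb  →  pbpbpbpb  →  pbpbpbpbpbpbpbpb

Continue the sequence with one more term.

Applying the rule to each of the 16 symbols of pbpbpbpbpbpbpbpb gives the pieces pb pb pb pb pb pb pb pb pb pb pb pb pb pb pb pb, which concatenate to the answer.

pbpbpbpbpbpbpbpbpbpbpbpbpbpbpbpb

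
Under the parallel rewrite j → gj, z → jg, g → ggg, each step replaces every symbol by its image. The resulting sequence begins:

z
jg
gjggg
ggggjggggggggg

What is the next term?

gggggggggggggjggggggggggggggggggggggggggg

Replace each of the 14 characters of ggggjggggggggg in place — ggg ggg ggg ggg gj ggg ggg ggg ggg ggg ggg ggg ggg ggg — and concatenate.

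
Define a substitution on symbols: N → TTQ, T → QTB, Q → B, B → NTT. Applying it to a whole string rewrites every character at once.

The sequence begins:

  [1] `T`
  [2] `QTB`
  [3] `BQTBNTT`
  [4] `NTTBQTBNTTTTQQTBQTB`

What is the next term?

Applying the rule to each of the 19 symbols of NTTBQTBNTTTTQQTBQTB gives the pieces TTQ QTB QTB NTT B QTB NTT TTQ QTB QTB QTB QTB B B QTB NTT B QTB NTT, which concatenate to the answer.

TTQQTBQTBNTTBQTBNTTTTQQTBQTBQTBQTBBBQTBNTTBQTBNTT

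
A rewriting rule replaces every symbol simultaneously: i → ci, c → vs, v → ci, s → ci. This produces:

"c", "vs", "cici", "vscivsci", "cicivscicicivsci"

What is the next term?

Rewriting the 16 symbols of cicivscicicivsci one by one yields vs ci vs ci ci ci vs ci vs ci vs ci ci ci vs ci; concatenated:

vscivscicicivscivscivscicicivsci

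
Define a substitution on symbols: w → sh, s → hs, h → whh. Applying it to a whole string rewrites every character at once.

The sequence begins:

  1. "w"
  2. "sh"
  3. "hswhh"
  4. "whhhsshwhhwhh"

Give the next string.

Applying the rule to each of the 13 symbols of whhhsshwhhwhh gives the pieces sh whh whh whh hs hs whh sh whh whh sh whh whh, which concatenate to the answer.

shwhhwhhwhhhshswhhshwhhwhhshwhhwhh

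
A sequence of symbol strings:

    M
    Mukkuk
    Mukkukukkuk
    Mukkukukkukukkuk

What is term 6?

Every step adds ukkuk to the end: s(k+1) = s(k)·ukkuk.
From Mukkukukkukukkuk, 2 further steps: Mukkukukkukukkuk → Mukkukukkukukkukukkuk → (answer).

Mukkukukkukukkukukkukukkuk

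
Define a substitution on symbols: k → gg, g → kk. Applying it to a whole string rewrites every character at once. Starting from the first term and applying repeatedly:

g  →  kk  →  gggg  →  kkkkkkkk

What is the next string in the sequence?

Expanding kkkkkkkk: k→gg, k→gg, k→gg, k→gg, k→gg, k→gg, k→gg, k→gg. Concatenated: gg gg gg gg gg gg gg gg.

gggggggggggggggg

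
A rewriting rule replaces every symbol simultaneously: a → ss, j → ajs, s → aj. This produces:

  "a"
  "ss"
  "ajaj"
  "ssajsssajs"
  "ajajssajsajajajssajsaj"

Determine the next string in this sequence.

ssajsssajsajajssajsajssajsssajsssajsajajssajsajssajs

Applying the rule to each of the 22 symbols of ajajssajsajajajssajsaj gives the pieces ss ajs ss ajs aj aj ss ajs aj ss ajs ss ajs ss ajs aj aj ss ajs aj ss ajs, which concatenate to the answer.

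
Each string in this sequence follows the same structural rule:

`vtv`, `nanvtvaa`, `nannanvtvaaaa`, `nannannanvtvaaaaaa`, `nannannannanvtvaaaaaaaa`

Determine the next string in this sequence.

s(k+1) = nan·s(k)·aa, so each term gains nan as a prefix and aa as a suffix.
Applying this once more to nannannannanvtvaaaaaaaa:

nannannannannanvtvaaaaaaaaaa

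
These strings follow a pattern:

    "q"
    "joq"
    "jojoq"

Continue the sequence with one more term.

jojojoq

Every step adds jo at the front: s(k+1) = jo·s(k).
So the next term is jo·jojoq.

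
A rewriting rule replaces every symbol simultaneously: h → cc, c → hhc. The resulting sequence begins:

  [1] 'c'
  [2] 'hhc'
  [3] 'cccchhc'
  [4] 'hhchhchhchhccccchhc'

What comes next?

Replace each of the 19 characters of hhchhchhchhccccchhc in place — cc cc hhc cc cc hhc cc cc hhc cc cc hhc hhc hhc hhc hhc cc cc hhc — and concatenate.

cccchhccccchhccccchhccccchhchhchhchhchhccccchhc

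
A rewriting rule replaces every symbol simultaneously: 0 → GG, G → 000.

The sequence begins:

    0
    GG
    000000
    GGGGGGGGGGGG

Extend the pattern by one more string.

000000000000000000000000000000000000

Expanding GGGGGGGGGGGG: G→000, G→000, G→000, G→000, G→000, G→000, G→000, G→000, G→000, G→000, G→000, G→000. Concatenated: 000 000 000 000 000 000 000 000 000 000 000 000.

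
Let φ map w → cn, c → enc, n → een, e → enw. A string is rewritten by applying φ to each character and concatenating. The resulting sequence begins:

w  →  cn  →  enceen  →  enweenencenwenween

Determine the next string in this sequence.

enweencnenwenweenenweenencenweencnenweencnenwenween

Applying the rule to each of the 18 symbols of enweenencenwenween gives the pieces enw een cn enw enw een enw een enc enw een cn enw een cn enw enw een, which concatenate to the answer.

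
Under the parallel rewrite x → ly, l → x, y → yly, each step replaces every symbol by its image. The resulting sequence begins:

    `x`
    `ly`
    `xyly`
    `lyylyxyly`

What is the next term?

Rewriting each symbol of lyylyxyly: l→x, y→yly, y→yly, l→x, y→yly, x→ly, y→yly, l→x, y→yly, which concatenates to x yly yly x yly ly yly x yly.

xylyylyxylylyylyxyly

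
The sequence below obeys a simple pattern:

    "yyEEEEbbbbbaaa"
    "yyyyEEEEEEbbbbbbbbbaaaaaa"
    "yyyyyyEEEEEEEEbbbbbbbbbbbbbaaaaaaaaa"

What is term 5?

yyyyyyyyyyEEEEEEEEEEEEbbbbbbbbbbbbbbbbbbbbbaaaaaaaaaaaaaaa

The n-th term is 2n y's then 2n+2 E's then 4n+1 b's then 3n a's (n = 1, 2, …).
At n = 5 the blocks have lengths 10, 12, 21, 15.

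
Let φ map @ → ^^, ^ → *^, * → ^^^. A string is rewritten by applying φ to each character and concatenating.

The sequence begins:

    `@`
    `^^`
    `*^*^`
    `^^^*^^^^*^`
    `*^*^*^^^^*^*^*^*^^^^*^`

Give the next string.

^^^*^^^^*^^^^*^*^*^*^^^^*^^^^*^^^^*^^^^*^*^*^*^^^^*^

φ(*^*^*^^^^*^*^*^*^^^^*^) expands symbol-by-symbol to ^^^ *^ ^^^ *^ ^^^ *^ *^ *^ *^ ^^^ *^ ^^^ *^ ^^^ *^ ^^^ *^ *^ *^ *^ ^^^ *^; joining the 22 pieces gives the next term.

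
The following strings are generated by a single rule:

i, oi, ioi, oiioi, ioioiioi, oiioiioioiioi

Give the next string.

ioioiioioiioiioioiioi

From term 3 onward, concatenate the second-to-last term with the last: i·oi = ioi, oi·ioi = oiioi, …
The next term joins ioioiioi and oiioiioioiioi.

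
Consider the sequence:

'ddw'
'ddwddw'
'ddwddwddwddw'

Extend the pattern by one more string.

Each string is two copies of the previous one concatenated.
Doubling ddwddwddwddw:

ddwddwddwddwddwddwddwddw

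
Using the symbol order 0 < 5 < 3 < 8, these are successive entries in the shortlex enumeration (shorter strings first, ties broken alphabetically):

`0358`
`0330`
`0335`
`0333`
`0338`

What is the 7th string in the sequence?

0385

Stepping forward 2 times from 0338: 0338 → 0380, then the target.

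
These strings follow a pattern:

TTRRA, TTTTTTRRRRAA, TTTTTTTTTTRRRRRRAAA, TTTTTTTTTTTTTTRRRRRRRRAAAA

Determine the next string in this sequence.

Each string has the form T^{4n-2} R^{2n} A^{n} (n = 1, 2, …).
For the next term, n = 5, so the run lengths are 18, 10, 5.

TTTTTTTTTTTTTTTTTTRRRRRRRRRRAAAAA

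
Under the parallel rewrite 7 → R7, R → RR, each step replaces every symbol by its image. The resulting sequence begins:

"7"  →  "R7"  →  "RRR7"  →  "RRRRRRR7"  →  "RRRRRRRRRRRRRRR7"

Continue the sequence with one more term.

Rewriting the 16 symbols of RRRRRRRRRRRRRRR7 one by one yields RR RR RR RR RR RR RR RR RR RR RR RR RR RR RR R7; concatenated:

RRRRRRRRRRRRRRRRRRRRRRRRRRRRRRR7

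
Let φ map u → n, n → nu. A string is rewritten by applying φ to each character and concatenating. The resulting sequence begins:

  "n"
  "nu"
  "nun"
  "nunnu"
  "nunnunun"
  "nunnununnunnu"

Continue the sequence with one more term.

φ(nunnununnunnu) expands symbol-by-symbol to nu n nu nu n nu n nu nu n nu nu n; joining the 13 pieces gives the next term.

nunnununnunnununnunun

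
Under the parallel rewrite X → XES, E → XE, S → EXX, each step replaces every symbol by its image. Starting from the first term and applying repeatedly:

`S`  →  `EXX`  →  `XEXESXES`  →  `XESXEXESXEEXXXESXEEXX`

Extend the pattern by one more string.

XESXEEXXXESXEXESXEEXXXESXEXEXESXESXESXEEXXXESXEXEXESXES

Applying the rule to each of the 21 symbols of XESXEXESXEEXXXESXEEXX gives the pieces XES XE EXX XES XE XES XE EXX XES XE XE XES XES XES XE EXX XES XE XE XES XES, which concatenate to the answer.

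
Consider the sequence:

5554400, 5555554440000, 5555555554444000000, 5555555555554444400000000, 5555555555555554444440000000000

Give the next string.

5555555555555555554444444000000000000

The n-th term is 3n 5's then n+1 4's then 2n 0's (n = 1, 2, …).
For the next term, n = 6, so the run lengths are 18, 7, 12.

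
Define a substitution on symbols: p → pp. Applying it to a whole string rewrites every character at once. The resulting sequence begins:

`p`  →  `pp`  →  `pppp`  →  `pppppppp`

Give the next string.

Apply φ to pppppppp symbol by symbol: p→pp, p→pp, p→pp, p→pp, p→pp, p→pp, p→pp, p→pp; joined: pp pp pp pp pp pp pp pp.

pppppppppppppppp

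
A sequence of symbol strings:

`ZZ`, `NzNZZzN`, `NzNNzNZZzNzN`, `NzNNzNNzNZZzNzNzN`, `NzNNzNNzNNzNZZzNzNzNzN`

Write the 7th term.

NzNNzNNzNNzNNzNNzNZZzNzNzNzNzNzN

s(k+1) = NzN·s(k)·zN, so each term gains NzN as a prefix and zN as a suffix.
From NzNNzNNzNNzNZZzNzNzNzN, 2 further steps: NzNNzNNzNNzNZZzNzNzNzN → NzNNzNNzNNzNNzNZZzNzNzNzNzN → (answer).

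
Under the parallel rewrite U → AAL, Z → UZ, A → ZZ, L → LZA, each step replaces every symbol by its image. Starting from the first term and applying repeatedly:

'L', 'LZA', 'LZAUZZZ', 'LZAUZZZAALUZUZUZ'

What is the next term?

LZAUZZZAALUZUZUZZZZZLZAAALUZAALUZAALUZ

φ(LZAUZZZAALUZUZUZ) expands symbol-by-symbol to LZA UZ ZZ AAL UZ UZ UZ ZZ ZZ LZA AAL UZ AAL UZ AAL UZ; joining the 16 pieces gives the next term.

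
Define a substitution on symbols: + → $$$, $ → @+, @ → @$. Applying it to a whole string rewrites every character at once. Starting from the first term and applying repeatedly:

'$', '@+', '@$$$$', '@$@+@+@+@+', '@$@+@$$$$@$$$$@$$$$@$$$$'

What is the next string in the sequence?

@$@+@$$$$@$@+@+@+@+@$@+@+@+@+@$@+@+@+@+@$@+@+@+@+

φ(@$@+@$$$$@$$$$@$$$$@$$$$) expands symbol-by-symbol to @$ @+ @$ $$$ @$ @+ @+ @+ @+ @$ @+ @+ @+ @+ @$ @+ @+ @+ @+ @$ @+ @+ @+ @+; joining the 24 pieces gives the next term.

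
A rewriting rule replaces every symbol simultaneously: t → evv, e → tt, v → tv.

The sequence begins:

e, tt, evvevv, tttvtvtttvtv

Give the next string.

Expanding tttvtvtttvtv: t→evv, t→evv, t→evv, v→tv, t→evv, v→tv, t→evv, t→evv, t→evv, v→tv, t→evv, v→tv. Concatenated: evv evv evv tv evv tv evv evv evv tv evv tv.

evvevvevvtvevvtvevvevvevvtvevvtv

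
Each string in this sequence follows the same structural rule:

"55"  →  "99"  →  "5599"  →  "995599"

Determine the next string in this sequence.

This is a Fibonacci-style word recurrence s(k) = s(k−2)·s(k−1): e.g. 55·99 = 5599.
Continuing: 5599 · 995599 gives term 5.

5599995599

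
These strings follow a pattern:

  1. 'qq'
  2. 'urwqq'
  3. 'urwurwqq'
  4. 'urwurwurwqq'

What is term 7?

urwurwurwurwurwurwqq

The strings grow by a fixed prefix urw each time.
From urwurwurwqq, 3 further steps: urwurwurwqq → urwurwurwurwqq → urwurwurwurwurwqq → (answer).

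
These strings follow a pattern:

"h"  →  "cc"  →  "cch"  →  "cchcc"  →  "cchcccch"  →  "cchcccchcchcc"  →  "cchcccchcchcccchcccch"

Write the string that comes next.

cchcccchcchcccchcccchcchcccchcchcc

From term 3 onward, concatenate the last term with the second-to-last: cc·h = cch, cch·cc = cchcc, …
Continuing: cchcccchcchcccchcccch · cchcccchcchcc gives term 8.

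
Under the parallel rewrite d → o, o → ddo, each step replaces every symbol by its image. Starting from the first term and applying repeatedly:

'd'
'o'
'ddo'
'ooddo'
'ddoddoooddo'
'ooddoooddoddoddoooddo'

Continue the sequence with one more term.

Rewriting the 21 symbols of ooddoooddoddoddoooddo one by one yields ddo ddo o o ddo ddo ddo o o ddo o o ddo o o ddo ddo ddo o o ddo; concatenated:

ddoddoooddoddoddoooddoooddoooddoddoddoooddo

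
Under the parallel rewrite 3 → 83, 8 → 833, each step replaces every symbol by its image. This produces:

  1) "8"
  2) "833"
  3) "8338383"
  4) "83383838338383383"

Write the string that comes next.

Rewriting the 17 symbols of 83383838338383383 one by one yields 833 83 83 833 83 833 83 833 83 83 833 83 833 83 83 833 83; concatenated:

83383838338383383833838383383833838383383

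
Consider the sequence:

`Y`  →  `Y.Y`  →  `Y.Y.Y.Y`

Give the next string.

Every step duplicates the string with '.' between the halves.
One more doubling of Y.Y.Y.Y gives the answer.

Y.Y.Y.Y.Y.Y.Y.Y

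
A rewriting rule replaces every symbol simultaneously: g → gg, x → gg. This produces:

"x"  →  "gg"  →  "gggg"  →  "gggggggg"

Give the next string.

gggggggggggggggg

Rewriting each symbol of gggggggg: g→gg, g→gg, g→gg, g→gg, g→gg, g→gg, g→gg, g→gg, which concatenates to gg gg gg gg gg gg gg gg.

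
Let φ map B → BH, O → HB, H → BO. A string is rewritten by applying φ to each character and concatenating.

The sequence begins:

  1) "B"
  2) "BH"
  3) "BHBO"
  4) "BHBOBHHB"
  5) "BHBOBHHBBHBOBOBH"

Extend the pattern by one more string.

Replace each of the 16 characters of BHBOBHHBBHBOBOBH in place — BH BO BH HB BH BO BO BH BH BO BH HB BH HB BH BO — and concatenate.

BHBOBHHBBHBOBOBHBHBOBHHBBHHBBHBO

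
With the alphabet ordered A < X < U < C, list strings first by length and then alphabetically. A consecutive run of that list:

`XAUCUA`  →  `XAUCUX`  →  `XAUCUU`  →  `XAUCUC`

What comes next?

Find the rightmost character of XAUCUC below C, bump it to the next letter, and reset everything to its right to A.

XAUCCA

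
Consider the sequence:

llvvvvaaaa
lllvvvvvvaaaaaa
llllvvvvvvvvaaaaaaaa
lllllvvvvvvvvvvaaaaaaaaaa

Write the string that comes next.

llllllvvvvvvvvvvvvaaaaaaaaaaaa

Reading off run lengths: l runs 2, 3, 4, 5; v runs 4, 6, 8, 10; a runs 4, 6, 8, 10 — each is linear in n, where the shown terms are n = 2, 3, 4, 5.
For the next term, n = 6, so the run lengths are 6, 12, 12.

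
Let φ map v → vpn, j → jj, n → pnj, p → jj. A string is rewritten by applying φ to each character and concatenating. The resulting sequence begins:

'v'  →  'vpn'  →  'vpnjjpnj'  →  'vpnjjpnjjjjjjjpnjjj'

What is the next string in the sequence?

Applying the rule to each of the 19 symbols of vpnjjpnjjjjjjjpnjjj gives the pieces vpn jj pnj jj jj jj pnj jj jj jj jj jj jj jj jj pnj jj jj jj, which concatenate to the answer.

vpnjjpnjjjjjjjpnjjjjjjjjjjjjjjjjjpnjjjjjjj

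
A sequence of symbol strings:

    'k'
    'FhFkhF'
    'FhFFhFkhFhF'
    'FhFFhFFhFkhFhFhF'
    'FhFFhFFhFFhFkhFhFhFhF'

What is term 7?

FhFFhFFhFFhFFhFFhFkhFhFhFhFhFhF

Every step adds FhF to the front and hF to the end of the previous string.
From FhFFhFFhFFhFkhFhFhFhF, 2 further steps: FhFFhFFhFFhFkhFhFhFhF → FhFFhFFhFFhFFhFkhFhFhFhFhF → (answer).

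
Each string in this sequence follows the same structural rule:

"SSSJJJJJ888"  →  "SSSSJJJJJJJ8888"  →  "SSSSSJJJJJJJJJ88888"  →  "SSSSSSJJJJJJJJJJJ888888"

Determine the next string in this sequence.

Each string has the form S^{n} J^{2n-1} 8^{n}, where the shown terms are n = 3, 4, 5, 6.
At n = 7 the blocks have lengths 7, 13, 7.

SSSSSSSJJJJJJJJJJJJJ8888888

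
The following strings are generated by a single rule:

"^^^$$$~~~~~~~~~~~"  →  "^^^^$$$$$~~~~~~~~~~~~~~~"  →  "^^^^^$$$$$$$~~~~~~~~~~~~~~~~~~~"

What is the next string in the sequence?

^^^^^^$$$$$$$$$~~~~~~~~~~~~~~~~~~~~~~~

Reading off run lengths: ^ runs 3, 4, 5; $ runs 3, 5, 7; ~ runs 11, 15, 19 — each is linear in n, where the shown terms are n = 2, 3, 4.
Setting n = 5 gives 6, 9, 23 characters in each block.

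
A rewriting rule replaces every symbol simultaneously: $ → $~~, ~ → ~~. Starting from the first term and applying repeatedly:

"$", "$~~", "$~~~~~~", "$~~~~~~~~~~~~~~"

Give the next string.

Applying the rule to each of the 15 symbols of $~~~~~~~~~~~~~~ gives the pieces $~~ ~~ ~~ ~~ ~~ ~~ ~~ ~~ ~~ ~~ ~~ ~~ ~~ ~~ ~~, which concatenate to the answer.

$~~~~~~~~~~~~~~~~~~~~~~~~~~~~~~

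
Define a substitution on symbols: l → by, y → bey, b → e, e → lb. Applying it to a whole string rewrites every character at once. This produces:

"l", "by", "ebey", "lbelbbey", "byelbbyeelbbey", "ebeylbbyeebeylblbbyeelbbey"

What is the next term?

lbelbbeybyeebeylblbelbbeybyebyeebeylblbbyeelbbey

φ(ebeylbbyeebeylblbbyeelbbey) expands symbol-by-symbol to lb e lb bey by e e bey lb lb e lb bey by e by e e bey lb lb by e e lb bey; joining the 26 pieces gives the next term.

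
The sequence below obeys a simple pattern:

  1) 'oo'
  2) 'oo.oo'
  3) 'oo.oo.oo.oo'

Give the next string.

oo.oo.oo.oo.oo.oo.oo.oo

Each string is two copies of the previous one joined by '.'.
One more doubling of oo.oo.oo.oo gives the answer.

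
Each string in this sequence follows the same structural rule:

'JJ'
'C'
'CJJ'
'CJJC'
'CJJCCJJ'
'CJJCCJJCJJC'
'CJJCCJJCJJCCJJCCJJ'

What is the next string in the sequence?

This is a Fibonacci-style word recurrence s(k) = s(k−1)·s(k−2): e.g. C·JJ = CJJ.
Continuing: CJJCCJJCJJCCJJCCJJ · CJJCCJJCJJC gives term 8.

CJJCCJJCJJCCJJCCJJCJJCCJJCJJC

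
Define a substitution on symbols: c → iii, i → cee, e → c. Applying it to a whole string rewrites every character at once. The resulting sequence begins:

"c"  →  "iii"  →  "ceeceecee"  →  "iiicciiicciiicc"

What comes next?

Replace each of the 15 characters of iiicciiicciiicc in place — cee cee cee iii iii cee cee cee iii iii cee cee cee iii iii — and concatenate.

ceeceeceeiiiiiiceeceeceeiiiiiiceeceeceeiiiiii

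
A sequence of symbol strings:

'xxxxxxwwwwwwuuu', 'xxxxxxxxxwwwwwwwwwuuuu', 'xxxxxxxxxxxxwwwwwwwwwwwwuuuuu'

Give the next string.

Reading off run lengths: x runs 6, 9, 12; w runs 6, 9, 12; u runs 3, 4, 5 — each is linear in n, where the shown terms are n = 2, 3, 4.
Setting n = 5 gives 15, 15, 6 characters in each block.

xxxxxxxxxxxxxxxwwwwwwwwwwwwwwwuuuuuu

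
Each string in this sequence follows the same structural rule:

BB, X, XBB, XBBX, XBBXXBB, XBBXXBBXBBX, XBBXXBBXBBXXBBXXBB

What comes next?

XBBXXBBXBBXXBBXXBBXBBXXBBXBBX

From term 3 onward, concatenate the last term with the second-to-last: X·BB = XBB, XBB·X = XBBX, …
So term 8 is XBBXXBBXBBXXBBXXBB·XBBXXBBXBBX.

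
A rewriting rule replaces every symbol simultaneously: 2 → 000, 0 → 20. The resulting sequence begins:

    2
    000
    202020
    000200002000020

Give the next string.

Rewriting the 15 symbols of 000200002000020 one by one yields 20 20 20 000 20 20 20 20 000 20 20 20 20 000 20; concatenated:

202020000202020200002020202000020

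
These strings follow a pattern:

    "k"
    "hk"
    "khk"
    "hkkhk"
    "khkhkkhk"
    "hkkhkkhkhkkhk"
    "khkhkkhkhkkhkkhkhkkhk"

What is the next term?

From term 3 onward, concatenate the second-to-last term with the last: k·hk = khk, hk·khk = hkkhk, …
The next term joins hkkhkkhkhkkhk and khkhkkhkhkkhkkhkhkkhk.

hkkhkkhkhkkhkkhkhkkhkhkkhkkhkhkkhk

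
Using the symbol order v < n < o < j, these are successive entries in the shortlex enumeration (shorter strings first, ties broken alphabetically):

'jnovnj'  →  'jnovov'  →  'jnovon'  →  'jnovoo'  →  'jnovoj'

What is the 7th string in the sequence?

Stepping forward 2 times from jnovoj: jnovoj → jnovjv, then the target.

jnovjn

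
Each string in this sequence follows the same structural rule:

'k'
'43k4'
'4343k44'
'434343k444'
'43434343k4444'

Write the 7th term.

434343434343k444444

Every step adds 43 to the front and 4 to the end of the previous string.
From 43434343k4444, 2 further steps: 43434343k4444 → 4343434343k44444 → (answer).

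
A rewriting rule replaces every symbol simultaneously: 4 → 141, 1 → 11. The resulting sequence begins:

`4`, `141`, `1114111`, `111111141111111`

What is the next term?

Rewriting the 15 symbols of 111111141111111 one by one yields 11 11 11 11 11 11 11 141 11 11 11 11 11 11 11; concatenated:

1111111111111114111111111111111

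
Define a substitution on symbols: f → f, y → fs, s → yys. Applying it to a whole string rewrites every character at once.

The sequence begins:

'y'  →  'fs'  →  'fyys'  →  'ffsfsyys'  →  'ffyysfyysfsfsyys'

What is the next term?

fffsfsyysffsfsyysfyysfyysfsfsyys

Applying the rule to each of the 16 symbols of ffyysfyysfsfsyys gives the pieces f f fs fs yys f fs fs yys f yys f yys fs fs yys, which concatenate to the answer.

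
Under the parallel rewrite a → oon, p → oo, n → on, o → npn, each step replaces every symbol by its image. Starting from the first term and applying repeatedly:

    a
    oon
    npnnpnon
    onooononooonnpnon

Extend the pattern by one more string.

φ(onooononooonnpnon) expands symbol-by-symbol to npn on npn npn npn on npn on npn npn npn on on oo on npn on; joining the 17 pieces gives the next term.

npnonnpnnpnnpnonnpnonnpnnpnnpnononooonnpnon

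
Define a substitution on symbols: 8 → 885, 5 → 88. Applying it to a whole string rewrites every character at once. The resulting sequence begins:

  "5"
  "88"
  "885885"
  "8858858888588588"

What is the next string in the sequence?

Replace each of the 16 characters of 8858858888588588 in place — 885 885 88 885 885 88 885 885 885 885 88 885 885 88 885 885 — and concatenate.

88588588885885888858858858858888588588885885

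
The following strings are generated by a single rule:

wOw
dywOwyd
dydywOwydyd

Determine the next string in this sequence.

s(k+1) = dy·s(k)·yd, so each term gains dy as a prefix and yd as a suffix.
Applying this once more to dydywOwydyd:

dydydywOwydydyd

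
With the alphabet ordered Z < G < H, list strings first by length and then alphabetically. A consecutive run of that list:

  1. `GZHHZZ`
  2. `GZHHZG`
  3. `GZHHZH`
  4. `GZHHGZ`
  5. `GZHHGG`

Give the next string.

GZHHGH

Find the rightmost character of GZHHGG below H, bump it to the next letter, and reset everything to its right to Z.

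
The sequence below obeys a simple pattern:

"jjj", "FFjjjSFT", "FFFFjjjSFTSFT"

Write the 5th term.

FFFFFFFFjjjSFTSFTSFTSFT

Each term wraps the previous one in FF on the left and SFT on the right.
From FFFFjjjSFTSFT, 2 further steps: FFFFjjjSFTSFT → FFFFFFjjjSFTSFTSFT → (answer).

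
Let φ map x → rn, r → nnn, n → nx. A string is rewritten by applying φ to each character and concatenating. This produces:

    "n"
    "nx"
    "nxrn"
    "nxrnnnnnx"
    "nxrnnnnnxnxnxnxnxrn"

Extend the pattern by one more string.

Rewriting the 19 symbols of nxrnnnnnxnxnxnxnxrn one by one yields nx rn nnn nx nx nx nx nx rn nx rn nx rn nx rn nx rn nnn nx; concatenated:

nxrnnnnnxnxnxnxnxrnnxrnnxrnnxrnnxrnnnnnx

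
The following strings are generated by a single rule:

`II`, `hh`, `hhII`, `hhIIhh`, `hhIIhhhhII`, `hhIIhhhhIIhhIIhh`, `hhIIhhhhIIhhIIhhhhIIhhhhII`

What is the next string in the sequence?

This is a Fibonacci-style word recurrence s(k) = s(k−1)·s(k−2): e.g. hh·II = hhII.
So term 8 is hhIIhhhhIIhhIIhhhhIIhhhhII·hhIIhhhhIIhhIIhh.

hhIIhhhhIIhhIIhhhhIIhhhhIIhhIIhhhhIIhhIIhh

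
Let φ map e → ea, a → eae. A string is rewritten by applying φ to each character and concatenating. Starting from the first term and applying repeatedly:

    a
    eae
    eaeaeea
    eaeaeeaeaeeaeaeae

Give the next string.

Rewriting the 17 symbols of eaeaeeaeaeeaeaeae one by one yields ea eae ea eae ea ea eae ea eae ea ea eae ea eae ea eae ea; concatenated:

eaeaeeaeaeeaeaeaeeaeaeeaeaeaeeaeaeeaeaeea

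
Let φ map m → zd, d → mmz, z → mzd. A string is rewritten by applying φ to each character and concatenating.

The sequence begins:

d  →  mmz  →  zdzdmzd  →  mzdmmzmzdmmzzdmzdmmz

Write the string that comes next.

φ(mzdmmzmzdmmzzdmzdmmz) expands symbol-by-symbol to zd mzd mmz zd zd mzd zd mzd mmz zd zd mzd mzd mmz zd mzd mmz zd zd mzd; joining the 20 pieces gives the next term.

zdmzdmmzzdzdmzdzdmzdmmzzdzdmzdmzdmmzzdmzdmmzzdzdmzd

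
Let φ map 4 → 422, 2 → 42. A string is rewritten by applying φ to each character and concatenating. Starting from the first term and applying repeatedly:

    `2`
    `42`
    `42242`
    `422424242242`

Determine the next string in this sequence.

42242424224242242422424242242

Expanding 422424242242: 4→422, 2→42, 2→42, 4→422, 2→42, 4→422, 2→42, 4→422, 2→42, 2→42, 4→422, 2→42. Concatenated: 422 42 42 422 42 422 42 422 42 42 422 42.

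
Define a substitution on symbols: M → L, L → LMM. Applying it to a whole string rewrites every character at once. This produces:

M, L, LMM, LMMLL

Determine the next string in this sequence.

Expanding LMMLL: L→LMM, M→L, M→L, L→LMM, L→LMM. Concatenated: LMM L L LMM LMM.

LMMLLLMMLMM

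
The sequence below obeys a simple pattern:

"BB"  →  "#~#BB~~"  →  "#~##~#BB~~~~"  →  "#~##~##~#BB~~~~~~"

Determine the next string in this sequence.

#~##~##~##~#BB~~~~~~~~

s(k+1) = #~#·s(k)·~~, so each term gains #~# as a prefix and ~~ as a suffix.
So the next term is #~#·#~##~##~#BB~~~~~~·~~.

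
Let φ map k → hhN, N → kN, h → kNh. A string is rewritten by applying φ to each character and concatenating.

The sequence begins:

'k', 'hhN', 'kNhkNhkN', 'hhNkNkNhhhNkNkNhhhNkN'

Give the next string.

Replace each of the 21 characters of hhNkNkNhhhNkNkNhhhNkN in place — kNh kNh kN hhN kN hhN kN kNh kNh kNh kN hhN kN hhN kN kNh kNh kNh kN hhN kN — and concatenate.

kNhkNhkNhhNkNhhNkNkNhkNhkNhkNhhNkNhhNkNkNhkNhkNhkNhhNkN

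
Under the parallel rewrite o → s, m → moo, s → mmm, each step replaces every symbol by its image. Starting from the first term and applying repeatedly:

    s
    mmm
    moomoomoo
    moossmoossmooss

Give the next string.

Rewriting the 15 symbols of moossmoossmooss one by one yields moo s s mmm mmm moo s s mmm mmm moo s s mmm mmm; concatenated:

moossmmmmmmmoossmmmmmmmoossmmmmmm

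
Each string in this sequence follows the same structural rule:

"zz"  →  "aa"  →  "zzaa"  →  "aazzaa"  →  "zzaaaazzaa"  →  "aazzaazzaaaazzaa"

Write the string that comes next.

This is a Fibonacci-style word recurrence s(k) = s(k−2)·s(k−1): e.g. zz·aa = zzaa.
So term 7 is zzaaaazzaa·aazzaazzaaaazzaa.

zzaaaazzaaaazzaazzaaaazzaa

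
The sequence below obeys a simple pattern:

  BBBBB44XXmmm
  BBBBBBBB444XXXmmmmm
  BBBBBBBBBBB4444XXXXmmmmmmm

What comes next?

The n-th term is 3n+2 B's then n+1 4's then n+1 X's then 2n+1 m's (n = 1, 2, …).
At n = 4 the blocks have lengths 14, 5, 5, 9.

BBBBBBBBBBBBBB44444XXXXXmmmmmmmmm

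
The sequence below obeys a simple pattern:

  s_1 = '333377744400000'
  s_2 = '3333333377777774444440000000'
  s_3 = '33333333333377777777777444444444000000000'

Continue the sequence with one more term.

333333333333333377777777777777744444444444400000000000

The n-th term is 4n 3's then 4n-1 7's then 3n 4's then 2n+3 0's (n = 1, 2, …).
At n = 4 the blocks have lengths 16, 15, 12, 11.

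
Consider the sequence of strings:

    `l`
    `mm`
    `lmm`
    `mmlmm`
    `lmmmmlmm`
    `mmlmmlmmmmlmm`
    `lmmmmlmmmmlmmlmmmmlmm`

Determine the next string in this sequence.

mmlmmlmmmmlmmlmmmmlmmmmlmmlmmmmlmm

This is a Fibonacci-style word recurrence s(k) = s(k−2)·s(k−1): e.g. l·mm = lmm.
The next term joins mmlmmlmmmmlmm and lmmmmlmmmmlmmlmmmmlmm.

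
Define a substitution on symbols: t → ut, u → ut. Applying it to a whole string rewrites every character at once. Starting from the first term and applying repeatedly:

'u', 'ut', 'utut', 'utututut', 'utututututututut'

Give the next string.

φ(utututututututut) expands symbol-by-symbol to ut ut ut ut ut ut ut ut ut ut ut ut ut ut ut ut; joining the 16 pieces gives the next term.

utututututututututututututututut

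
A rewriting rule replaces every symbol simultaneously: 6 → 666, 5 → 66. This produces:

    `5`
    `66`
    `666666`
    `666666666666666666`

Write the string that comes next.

φ(666666666666666666) expands symbol-by-symbol to 666 666 666 666 666 666 666 666 666 666 666 666 666 666 666 666 666 666; joining the 18 pieces gives the next term.

666666666666666666666666666666666666666666666666666666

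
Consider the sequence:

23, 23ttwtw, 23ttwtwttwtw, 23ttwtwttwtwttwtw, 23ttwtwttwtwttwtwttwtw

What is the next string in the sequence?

The strings grow by a fixed suffix ttwtw each time.
One more step from 23ttwtwttwtwttwtwttwtw gives the answer.

23ttwtwttwtwttwtwttwtwttwtw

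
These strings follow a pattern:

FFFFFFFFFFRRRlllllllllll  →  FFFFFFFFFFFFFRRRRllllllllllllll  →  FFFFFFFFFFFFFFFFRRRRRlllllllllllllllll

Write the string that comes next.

The n-th term is 3n+1 F's then n R's then 3n+2 l's, where the shown terms are n = 3, 4, 5.
At n = 6 the blocks have lengths 19, 6, 20.

FFFFFFFFFFFFFFFFFFFRRRRRRllllllllllllllllllll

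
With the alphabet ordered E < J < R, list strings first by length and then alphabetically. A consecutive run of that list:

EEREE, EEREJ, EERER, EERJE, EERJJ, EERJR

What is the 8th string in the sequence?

EERRJ

Continuing the enumeration 2 steps past EERJR: EERJR → EERRE → (answer).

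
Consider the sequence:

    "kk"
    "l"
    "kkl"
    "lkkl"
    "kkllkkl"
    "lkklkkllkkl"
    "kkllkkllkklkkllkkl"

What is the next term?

lkklkkllkklkkllkkllkklkkllkkl

From term 3 onward, concatenate the second-to-last term with the last: kk·l = kkl, l·kkl = lkkl, …
The next term joins lkklkkllkkl and kkllkkllkklkkllkkl.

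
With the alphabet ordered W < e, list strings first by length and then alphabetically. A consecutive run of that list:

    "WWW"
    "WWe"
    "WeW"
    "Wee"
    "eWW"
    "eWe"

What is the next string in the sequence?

eeW

Treat eWe as a base-2 numeral over the given alphabet and add one, carrying through any trailing e's.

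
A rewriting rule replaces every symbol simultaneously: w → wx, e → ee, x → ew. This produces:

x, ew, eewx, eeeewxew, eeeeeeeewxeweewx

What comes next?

Rewriting the 16 symbols of eeeeeeeewxeweewx one by one yields ee ee ee ee ee ee ee ee wx ew ee wx ee ee wx ew; concatenated:

eeeeeeeeeeeeeeeewxeweewxeeeewxew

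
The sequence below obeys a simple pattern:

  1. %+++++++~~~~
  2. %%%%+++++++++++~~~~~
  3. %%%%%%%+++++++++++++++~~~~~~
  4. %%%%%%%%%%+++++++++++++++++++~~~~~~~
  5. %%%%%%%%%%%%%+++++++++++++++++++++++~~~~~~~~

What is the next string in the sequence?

%%%%%%%%%%%%%%%%+++++++++++++++++++++++++++~~~~~~~~~

Reading off run lengths: % runs 1, 4, 7, 10, 13; + runs 7, 11, 15, 19, 23; ~ runs 4, 5, 6, 7, 8 — each is linear in n (n = 1, 2, …).
At n = 6 the blocks have lengths 16, 27, 9.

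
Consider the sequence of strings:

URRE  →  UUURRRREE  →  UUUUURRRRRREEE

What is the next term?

Term n consists of 2n-1 U's, followed by 2n R's, followed by n E's (n = 1, 2, …).
Setting n = 4 gives 7, 8, 4 characters in each block.

UUUUUUURRRRRRRREEEE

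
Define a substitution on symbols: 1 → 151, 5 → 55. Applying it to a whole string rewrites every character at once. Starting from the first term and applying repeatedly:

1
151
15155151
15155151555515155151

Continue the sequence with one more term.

151551515555151551515555555515155151555515155151

Applying the rule to each of the 20 symbols of 15155151555515155151 gives the pieces 151 55 151 55 55 151 55 151 55 55 55 55 151 55 151 55 55 151 55 151, which concatenate to the answer.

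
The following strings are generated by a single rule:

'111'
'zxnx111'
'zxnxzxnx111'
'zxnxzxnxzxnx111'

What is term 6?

The strings grow by a fixed prefix zxnx each time.
From zxnxzxnxzxnx111, 2 further steps: zxnxzxnxzxnx111 → zxnxzxnxzxnxzxnx111 → (answer).

zxnxzxnxzxnxzxnxzxnx111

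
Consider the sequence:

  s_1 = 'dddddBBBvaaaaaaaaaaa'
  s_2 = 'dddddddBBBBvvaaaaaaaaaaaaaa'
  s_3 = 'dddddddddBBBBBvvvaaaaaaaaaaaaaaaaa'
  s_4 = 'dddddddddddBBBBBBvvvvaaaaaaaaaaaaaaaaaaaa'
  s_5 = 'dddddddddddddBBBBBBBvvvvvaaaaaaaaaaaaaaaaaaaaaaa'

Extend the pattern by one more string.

Term n consists of 2n-1 d's, followed by n B's, followed by n-2 v's, followed by 3n+2 a's, where the shown terms are n = 3, 4, 5, 6, 7.
At n = 8 the blocks have lengths 15, 8, 6, 26.

dddddddddddddddBBBBBBBBvvvvvvaaaaaaaaaaaaaaaaaaaaaaaaaa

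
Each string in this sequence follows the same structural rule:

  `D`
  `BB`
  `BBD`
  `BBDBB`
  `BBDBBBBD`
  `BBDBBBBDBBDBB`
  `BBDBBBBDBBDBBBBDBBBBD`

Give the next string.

BBDBBBBDBBDBBBBDBBBBDBBDBBBBDBBDBB

Each term (from the third on) is the previous term followed by the one before it: term 3 = BB·D = BBD.
The next term joins BBDBBBBDBBDBBBBDBBBBD and BBDBBBBDBBDBB.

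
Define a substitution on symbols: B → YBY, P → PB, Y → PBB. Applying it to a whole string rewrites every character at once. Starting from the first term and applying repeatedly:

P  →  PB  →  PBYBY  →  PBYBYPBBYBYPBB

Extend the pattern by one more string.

Replace each of the 14 characters of PBYBYPBBYBYPBB in place — PB YBY PBB YBY PBB PB YBY YBY PBB YBY PBB PB YBY YBY — and concatenate.

PBYBYPBBYBYPBBPBYBYYBYPBBYBYPBBPBYBYYBY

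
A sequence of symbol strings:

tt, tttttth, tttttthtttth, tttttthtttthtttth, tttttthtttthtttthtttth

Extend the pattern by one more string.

tttttthtttthtttthtttthtttth

The strings grow by a fixed suffix tttth each time.
So the next term is tttttthtttthtttthtttth·tttth.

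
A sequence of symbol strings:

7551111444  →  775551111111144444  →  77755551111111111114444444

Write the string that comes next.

7777555551111111111111111444444444

Each string has the form 7^{n} 5^{n+1} 1^{4n} 4^{2n+1} (n = 1, 2, …).
Setting n = 4 gives 4, 5, 16, 9 characters in each block.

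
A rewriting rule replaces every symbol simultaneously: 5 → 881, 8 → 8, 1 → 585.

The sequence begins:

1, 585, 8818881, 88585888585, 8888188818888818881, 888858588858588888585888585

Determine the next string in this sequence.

8888881888188888188818888888188818888818881

φ(888858588858588888585888585) expands symbol-by-symbol to 8 8 8 8 881 8 881 8 8 8 881 8 881 8 8 8 8 8 881 8 881 8 8 8 881 8 881; joining the 27 pieces gives the next term.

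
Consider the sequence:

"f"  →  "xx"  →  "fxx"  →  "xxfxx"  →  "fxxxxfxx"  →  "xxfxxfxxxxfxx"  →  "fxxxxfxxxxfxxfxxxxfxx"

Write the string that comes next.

Each term (from the third on) is the two preceding terms concatenated in order: term 3 = f·xx = fxx.
Continuing: xxfxxfxxxxfxx · fxxxxfxxxxfxxfxxxxfxx gives term 8.

xxfxxfxxxxfxxfxxxxfxxxxfxxfxxxxfxx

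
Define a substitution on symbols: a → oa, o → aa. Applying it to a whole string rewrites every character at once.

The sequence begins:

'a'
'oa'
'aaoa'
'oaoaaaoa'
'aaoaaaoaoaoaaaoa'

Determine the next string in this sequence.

φ(aaoaaaoaoaoaaaoa) expands symbol-by-symbol to oa oa aa oa oa oa aa oa aa oa aa oa oa oa aa oa; joining the 16 pieces gives the next term.

oaoaaaoaoaoaaaoaaaoaaaoaoaoaaaoa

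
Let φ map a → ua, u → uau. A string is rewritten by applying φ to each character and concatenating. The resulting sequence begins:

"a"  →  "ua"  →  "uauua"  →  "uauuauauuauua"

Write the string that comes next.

Rewriting the 13 symbols of uauuauauuauua one by one yields uau ua uau uau ua uau ua uau uau ua uau uau ua; concatenated:

uauuauauuauuauauuauauuauuauauuauua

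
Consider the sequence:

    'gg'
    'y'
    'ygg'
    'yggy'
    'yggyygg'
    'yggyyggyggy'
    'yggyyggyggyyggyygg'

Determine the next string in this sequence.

yggyyggyggyyggyyggyggyyggyggy

Each term (from the third on) is the previous term followed by the one before it: term 3 = y·gg = ygg.
So term 8 is yggyyggyggyyggyygg·yggyyggyggy.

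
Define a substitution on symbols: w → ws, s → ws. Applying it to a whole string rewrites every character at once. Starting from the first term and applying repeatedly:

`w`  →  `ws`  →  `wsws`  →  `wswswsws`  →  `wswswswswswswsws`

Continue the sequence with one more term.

Replace each of the 16 characters of wswswswswswswsws in place — ws ws ws ws ws ws ws ws ws ws ws ws ws ws ws ws — and concatenate.

wswswswswswswswswswswswswswswsws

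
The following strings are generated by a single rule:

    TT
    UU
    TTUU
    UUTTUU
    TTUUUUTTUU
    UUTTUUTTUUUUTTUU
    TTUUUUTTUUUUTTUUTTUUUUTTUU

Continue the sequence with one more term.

UUTTUUTTUUUUTTUUTTUUUUTTUUUUTTUUTTUUUUTTUU

This is a Fibonacci-style word recurrence s(k) = s(k−2)·s(k−1): e.g. TT·UU = TTUU.
The next term joins UUTTUUTTUUUUTTUU and TTUUUUTTUUUUTTUUTTUUUUTTUU.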